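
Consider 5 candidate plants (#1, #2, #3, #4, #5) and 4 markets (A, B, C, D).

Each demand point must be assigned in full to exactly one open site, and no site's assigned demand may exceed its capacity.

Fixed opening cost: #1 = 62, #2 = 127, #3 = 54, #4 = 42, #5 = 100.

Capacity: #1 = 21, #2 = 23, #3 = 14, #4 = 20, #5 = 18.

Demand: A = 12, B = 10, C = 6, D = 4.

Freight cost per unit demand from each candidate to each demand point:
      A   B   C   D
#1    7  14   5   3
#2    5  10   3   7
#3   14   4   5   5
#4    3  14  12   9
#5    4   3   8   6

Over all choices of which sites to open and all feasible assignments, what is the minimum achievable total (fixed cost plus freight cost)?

Open {#3, #4}; cheapest assignment that respects the capacities:
  #3 (cap 14, load 14): B, D — cost 10×4 + 4×5 = 60
  #4 (cap 20, load 18): A, C — cost 12×3 + 6×12 = 108
  Shipping 168, fixed 96 → total 264.
  Any other capacity-feasible assignment to {#3, #4} ships for at least 168.
Compare {#1, #3, #4}: its best feasible assignment gives total 276.
Compare {#1, #3}: its best feasible assignment gives total 290.
Every other set of open sites that can feasibly serve all demand totals ≥ 276 even under its best assignment. Minimum: 264.

264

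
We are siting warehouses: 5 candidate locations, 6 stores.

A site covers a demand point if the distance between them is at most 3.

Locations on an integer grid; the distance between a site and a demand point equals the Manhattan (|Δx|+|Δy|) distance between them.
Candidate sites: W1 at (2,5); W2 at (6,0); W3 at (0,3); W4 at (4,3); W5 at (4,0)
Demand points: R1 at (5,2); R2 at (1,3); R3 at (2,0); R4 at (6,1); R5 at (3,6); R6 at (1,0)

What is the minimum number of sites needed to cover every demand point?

Coverage sets (demand points within 3 of each site):
  W1: {R2, R5}
  W2: {R1, R4}
  W3: {R2}
  W4: {R1, R2}
  W5: {R1, R3, R4, R6}
No single site covers all 6 demand points.
But {W1, W5} covers everything, so the minimum is 2.

2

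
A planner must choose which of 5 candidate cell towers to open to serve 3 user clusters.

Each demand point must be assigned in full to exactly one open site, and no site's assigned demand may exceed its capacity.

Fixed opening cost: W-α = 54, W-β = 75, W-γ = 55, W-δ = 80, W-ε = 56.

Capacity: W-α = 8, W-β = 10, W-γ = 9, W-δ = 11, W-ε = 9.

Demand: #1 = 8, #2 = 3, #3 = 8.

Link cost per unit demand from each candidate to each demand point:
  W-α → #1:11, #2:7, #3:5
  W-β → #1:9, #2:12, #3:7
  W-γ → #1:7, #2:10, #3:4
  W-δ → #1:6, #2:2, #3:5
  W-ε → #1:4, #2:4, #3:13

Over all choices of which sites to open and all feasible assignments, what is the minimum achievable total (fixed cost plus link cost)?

214

Open {W-δ, W-ε}; cheapest assignment that respects the capacities:
  W-δ (cap 11, load 11): #2, #3 — cost 3×2 + 8×5 = 46
  W-ε (cap 9, load 8): #1 — cost 8×4 = 32
  Shipping 78, fixed 136 → total 214.
  Any other capacity-feasible assignment to {W-δ, W-ε} ships for at least 78.
Compare {W-γ, W-δ}: its best feasible assignment gives total 221.
Compare {W-α, W-δ}: its best feasible assignment gives total 228.
Every other set of open sites that can feasibly serve all demand totals ≥ 221 even under its best assignment. Minimum: 214.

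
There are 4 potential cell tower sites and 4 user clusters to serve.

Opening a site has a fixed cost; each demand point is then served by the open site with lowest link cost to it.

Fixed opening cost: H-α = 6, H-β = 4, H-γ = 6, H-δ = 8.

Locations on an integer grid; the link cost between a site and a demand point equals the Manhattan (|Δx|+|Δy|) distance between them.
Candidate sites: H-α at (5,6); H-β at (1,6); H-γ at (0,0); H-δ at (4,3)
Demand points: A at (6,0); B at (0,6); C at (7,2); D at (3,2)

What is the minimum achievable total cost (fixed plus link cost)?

Open {H-β, H-δ}: assign each demand point to its cheapest open site.
  A→H-δ 5, B→H-β 1, C→H-δ 4, D→H-δ 2
  link cost 12, fixed 12 → total 24.
Compare {H-δ}: link cost 18 + fixed 8 = 26.
Compare {H-α}: link cost 24 + fixed 6 = 30.
Compare {H-α, H-β}: link cost 20 + fixed 10 = 30.
All other subsets cost ≥ 26. Minimum total cost: 24.

24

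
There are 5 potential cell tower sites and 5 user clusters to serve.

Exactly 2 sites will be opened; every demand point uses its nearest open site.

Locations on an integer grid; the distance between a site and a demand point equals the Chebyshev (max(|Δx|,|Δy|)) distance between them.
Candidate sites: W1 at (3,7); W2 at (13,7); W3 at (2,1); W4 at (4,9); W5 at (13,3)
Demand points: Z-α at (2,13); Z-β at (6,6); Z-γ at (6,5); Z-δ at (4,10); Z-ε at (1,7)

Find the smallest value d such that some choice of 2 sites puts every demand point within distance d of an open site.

Open {W1, W4}.
  Farthest demand point is Z-α at distance 4 (to W4); all others are ≤ 4.
With {W2, W4} the worst case is 4.
With {W3, W4} the worst case is 4.
No size-2 selection achieves below 4.

4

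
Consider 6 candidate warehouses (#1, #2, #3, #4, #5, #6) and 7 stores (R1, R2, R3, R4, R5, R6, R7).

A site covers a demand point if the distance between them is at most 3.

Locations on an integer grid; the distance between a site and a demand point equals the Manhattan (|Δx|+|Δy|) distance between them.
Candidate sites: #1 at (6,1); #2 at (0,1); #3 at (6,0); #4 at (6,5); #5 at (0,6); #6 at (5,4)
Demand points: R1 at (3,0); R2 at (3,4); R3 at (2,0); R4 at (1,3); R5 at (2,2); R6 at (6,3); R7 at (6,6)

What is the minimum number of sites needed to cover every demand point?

3

Coverage sets (demand points within 3 of each site):
  #1: {R6}
  #2: {R3, R4, R5}
  #3: {R1, R6}
  #4: {R6, R7}
  #5: {}
  #6: {R2, R6, R7}
No 2 sites suffice: every size-2 union leaves at least one demand point uncovered.
But {#2, #3, #6} covers everything, so the minimum is 3.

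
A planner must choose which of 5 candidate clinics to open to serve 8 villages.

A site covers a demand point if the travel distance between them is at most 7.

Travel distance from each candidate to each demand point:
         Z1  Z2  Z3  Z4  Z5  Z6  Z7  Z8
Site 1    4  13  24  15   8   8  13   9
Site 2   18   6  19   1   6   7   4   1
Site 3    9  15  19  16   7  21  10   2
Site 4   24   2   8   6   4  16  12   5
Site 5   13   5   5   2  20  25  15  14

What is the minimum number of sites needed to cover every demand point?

Coverage sets (demand points within 7 of each site):
  Site 1: {Z1}
  Site 2: {Z2, Z4, Z5, Z6, Z7, Z8}
  Site 3: {Z5, Z8}
  Site 4: {Z2, Z4, Z5, Z8}
  Site 5: {Z2, Z3, Z4}
No 2 sites suffice: every size-2 union leaves at least one demand point uncovered.
But {Site 1, Site 2, Site 5} covers everything, so the minimum is 3.

3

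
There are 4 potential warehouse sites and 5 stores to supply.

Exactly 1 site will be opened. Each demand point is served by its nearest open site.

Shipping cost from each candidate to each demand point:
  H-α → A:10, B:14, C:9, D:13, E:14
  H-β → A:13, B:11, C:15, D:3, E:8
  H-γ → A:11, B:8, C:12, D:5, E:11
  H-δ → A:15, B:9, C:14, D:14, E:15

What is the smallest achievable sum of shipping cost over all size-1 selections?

47

Open {H-γ}.
  A→H-γ 11, B→H-γ 8, C→H-γ 12, D→H-γ 5, E→H-γ 11  ⇒ total 47.
Compare {H-β}: total 50.
Compare {H-α}: total 60.
No size-1 selection does better; minimum is 47.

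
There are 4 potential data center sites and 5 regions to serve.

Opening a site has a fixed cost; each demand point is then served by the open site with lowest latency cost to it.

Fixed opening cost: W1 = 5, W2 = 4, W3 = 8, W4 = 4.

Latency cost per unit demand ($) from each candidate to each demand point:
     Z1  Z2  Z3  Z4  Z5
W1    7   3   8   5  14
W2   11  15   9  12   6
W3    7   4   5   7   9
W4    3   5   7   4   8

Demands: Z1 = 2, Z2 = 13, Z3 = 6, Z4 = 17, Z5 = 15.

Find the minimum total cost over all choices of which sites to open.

Open {W1, W2, W3, W4}: assign each demand point to its cheapest open site.
  Z1→W4 2×3=6, Z2→W1 13×3=39, Z3→W3 6×5=30, Z4→W4 17×4=68, Z5→W2 15×6=90
  latency cost 233, fixed 21 → total 254.
Compare {W1, W2, W4}: latency cost 245 + fixed 13 = 258.
Compare {W2, W3, W4}: latency cost 246 + fixed 16 = 262.
Compare {W1, W2, W3}: latency cost 258 + fixed 17 = 275.
All other subsets cost ≥ 258. Minimum total cost: 254.

254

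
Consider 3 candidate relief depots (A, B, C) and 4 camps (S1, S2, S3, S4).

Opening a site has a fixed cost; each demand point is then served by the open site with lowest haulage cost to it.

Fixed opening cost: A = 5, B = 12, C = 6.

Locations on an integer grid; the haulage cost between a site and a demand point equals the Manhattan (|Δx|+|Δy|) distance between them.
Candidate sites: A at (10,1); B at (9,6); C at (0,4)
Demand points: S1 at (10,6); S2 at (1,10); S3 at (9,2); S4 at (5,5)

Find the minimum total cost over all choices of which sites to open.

31

Open {A, C}: assign each demand point to its cheapest open site.
  S1→A 5, S2→C 7, S3→A 2, S4→C 6
  haulage cost 20, fixed 11 → total 31.
Compare {B}: haulage cost 22 + fixed 12 = 34.
Compare {B, C}: haulage cost 17 + fixed 18 = 35.
Compare {A, B}: haulage cost 20 + fixed 17 = 37.
All other subsets cost ≥ 34. Minimum total cost: 31.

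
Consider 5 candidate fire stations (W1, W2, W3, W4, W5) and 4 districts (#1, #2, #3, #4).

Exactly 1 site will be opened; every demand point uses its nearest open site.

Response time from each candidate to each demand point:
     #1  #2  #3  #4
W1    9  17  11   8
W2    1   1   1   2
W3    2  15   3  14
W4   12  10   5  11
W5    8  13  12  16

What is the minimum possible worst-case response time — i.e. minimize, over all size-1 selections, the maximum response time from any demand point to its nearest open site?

Open {W2}.
  Farthest demand point is #4 at response time 2 (to W2); all others are ≤ 2.
With {W4} the worst case is 12.
With {W3} the worst case is 15.
No size-1 selection achieves below 2.

2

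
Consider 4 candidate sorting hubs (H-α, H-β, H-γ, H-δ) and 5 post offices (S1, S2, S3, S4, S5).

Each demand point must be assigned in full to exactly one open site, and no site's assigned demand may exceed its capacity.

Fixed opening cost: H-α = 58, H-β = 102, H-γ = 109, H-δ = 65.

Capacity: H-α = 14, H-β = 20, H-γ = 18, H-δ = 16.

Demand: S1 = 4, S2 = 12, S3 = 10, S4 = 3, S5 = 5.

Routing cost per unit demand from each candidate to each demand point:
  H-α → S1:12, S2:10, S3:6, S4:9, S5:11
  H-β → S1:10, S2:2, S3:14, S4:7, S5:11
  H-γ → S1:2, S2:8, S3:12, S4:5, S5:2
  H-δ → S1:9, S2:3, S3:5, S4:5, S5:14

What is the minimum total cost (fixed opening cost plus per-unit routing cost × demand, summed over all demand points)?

353

Open {H-β, H-δ}; cheapest assignment that respects the capacities:
  H-β (cap 20, load 20): S2, S4, S5 — cost 12×2 + 3×7 + 5×11 = 100
  H-δ (cap 16, load 14): S1, S3 — cost 4×9 + 10×5 = 86
  Shipping 186, fixed 167 → total 353.
  Any other capacity-feasible assignment to {H-β, H-δ} ships for at least 186.
Compare {H-α, H-γ, H-δ}: its best feasible assignment gives total 361.
Compare {H-α, H-β}: its best feasible assignment gives total 368.
Every other set of open sites that can feasibly serve all demand totals ≥ 361 even under its best assignment. Minimum: 353.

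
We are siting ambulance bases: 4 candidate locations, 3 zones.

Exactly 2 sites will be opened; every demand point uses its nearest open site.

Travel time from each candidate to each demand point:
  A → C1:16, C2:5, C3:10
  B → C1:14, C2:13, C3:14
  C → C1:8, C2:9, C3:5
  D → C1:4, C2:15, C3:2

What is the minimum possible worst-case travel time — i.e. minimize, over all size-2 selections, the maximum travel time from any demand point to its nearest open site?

5

Open {A, D}.
  Farthest demand point is C2 at travel time 5 (to A); all others are ≤ 5.
With {A, C} the worst case is 8.
With {B, C} the worst case is 9.
No size-2 selection achieves below 5.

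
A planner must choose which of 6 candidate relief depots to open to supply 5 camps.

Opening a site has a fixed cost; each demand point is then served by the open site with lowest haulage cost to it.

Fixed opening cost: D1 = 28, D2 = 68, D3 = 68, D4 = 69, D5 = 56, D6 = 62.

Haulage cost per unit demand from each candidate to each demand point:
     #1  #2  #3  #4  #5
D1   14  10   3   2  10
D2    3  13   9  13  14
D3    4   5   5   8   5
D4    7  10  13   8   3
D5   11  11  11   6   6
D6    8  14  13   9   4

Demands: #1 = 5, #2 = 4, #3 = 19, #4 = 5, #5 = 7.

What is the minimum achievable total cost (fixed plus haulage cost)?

Open {D1, D3}: assign each demand point to its cheapest open site.
  #1→D3 5×4=20, #2→D3 4×5=20, #3→D1 19×3=57, #4→D1 5×2=10, #5→D3 7×5=35
  haulage cost 142, fixed 96 → total 238.
Compare {D1, D4}: haulage cost 163 + fixed 97 = 260.
Compare {D1, D6}: haulage cost 175 + fixed 90 = 265.
Compare {D1}: haulage cost 247 + fixed 28 = 275.
All other subsets cost ≥ 260. Minimum total cost: 238.

238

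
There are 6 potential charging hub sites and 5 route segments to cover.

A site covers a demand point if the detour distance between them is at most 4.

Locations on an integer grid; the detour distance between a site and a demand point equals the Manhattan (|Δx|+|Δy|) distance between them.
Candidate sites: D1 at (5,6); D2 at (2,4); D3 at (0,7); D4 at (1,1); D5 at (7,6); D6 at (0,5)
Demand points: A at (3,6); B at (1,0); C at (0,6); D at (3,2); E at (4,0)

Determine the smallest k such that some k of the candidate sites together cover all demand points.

Coverage sets (demand points within 4 of each site):
  D1: {A}
  D2: {A, C, D}
  D3: {A, C}
  D4: {B, D, E}
  D5: {A}
  D6: {A, C}
No single site covers all 5 demand points.
But {D2, D4} covers everything, so the minimum is 2.

2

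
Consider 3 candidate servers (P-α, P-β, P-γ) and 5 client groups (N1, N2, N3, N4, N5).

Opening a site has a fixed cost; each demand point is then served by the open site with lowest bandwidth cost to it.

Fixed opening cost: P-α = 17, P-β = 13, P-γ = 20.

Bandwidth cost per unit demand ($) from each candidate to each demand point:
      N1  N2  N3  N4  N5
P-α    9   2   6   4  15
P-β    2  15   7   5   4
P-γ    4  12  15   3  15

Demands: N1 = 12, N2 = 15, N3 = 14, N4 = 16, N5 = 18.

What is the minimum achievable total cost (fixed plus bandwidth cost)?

Open {P-α, P-β}: assign each demand point to its cheapest open site.
  N1→P-β 12×2=24, N2→P-α 15×2=30, N3→P-α 14×6=84, N4→P-α 16×4=64, N5→P-β 18×4=72
  bandwidth cost 274, fixed 30 → total 304.
Compare {P-α, P-β, P-γ}: bandwidth cost 258 + fixed 50 = 308.
Compare {P-β, P-γ}: bandwidth cost 422 + fixed 33 = 455.
Compare {P-β}: bandwidth cost 499 + fixed 13 = 512.
All other subsets cost ≥ 308. Minimum total cost: 304.

304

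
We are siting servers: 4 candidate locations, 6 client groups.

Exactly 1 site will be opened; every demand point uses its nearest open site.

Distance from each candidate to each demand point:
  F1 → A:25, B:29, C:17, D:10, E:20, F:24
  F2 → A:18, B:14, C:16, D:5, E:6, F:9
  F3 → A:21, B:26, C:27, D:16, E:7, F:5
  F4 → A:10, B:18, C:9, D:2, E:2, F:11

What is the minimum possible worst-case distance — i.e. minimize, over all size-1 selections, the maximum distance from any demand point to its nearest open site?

Open {F2}.
  Farthest demand point is A at distance 18 (to F2); all others are ≤ 18.
With {F4} the worst case is 18.
With {F3} the worst case is 27.
No size-1 selection achieves below 18.

18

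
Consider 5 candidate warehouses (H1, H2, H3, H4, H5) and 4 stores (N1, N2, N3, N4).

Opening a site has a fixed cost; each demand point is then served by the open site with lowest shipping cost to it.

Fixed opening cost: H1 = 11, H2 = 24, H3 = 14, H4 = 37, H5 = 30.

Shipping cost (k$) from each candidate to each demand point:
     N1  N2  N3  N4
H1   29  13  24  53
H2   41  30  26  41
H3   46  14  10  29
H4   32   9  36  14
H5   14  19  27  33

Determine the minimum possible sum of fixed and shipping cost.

Open {H1, H3}: assign each demand point to its cheapest open site.
  N1→H1 29, N2→H1 13, N3→H3 10, N4→H3 29
  shipping cost 81, fixed 25 → total 106.
Compare {H3, H5}: shipping cost 67 + fixed 44 = 111.
Compare {H3}: shipping cost 99 + fixed 14 = 113.
Compare {H3, H4}: shipping cost 65 + fixed 51 = 116.
All other subsets cost ≥ 111. Minimum total cost: 106.

106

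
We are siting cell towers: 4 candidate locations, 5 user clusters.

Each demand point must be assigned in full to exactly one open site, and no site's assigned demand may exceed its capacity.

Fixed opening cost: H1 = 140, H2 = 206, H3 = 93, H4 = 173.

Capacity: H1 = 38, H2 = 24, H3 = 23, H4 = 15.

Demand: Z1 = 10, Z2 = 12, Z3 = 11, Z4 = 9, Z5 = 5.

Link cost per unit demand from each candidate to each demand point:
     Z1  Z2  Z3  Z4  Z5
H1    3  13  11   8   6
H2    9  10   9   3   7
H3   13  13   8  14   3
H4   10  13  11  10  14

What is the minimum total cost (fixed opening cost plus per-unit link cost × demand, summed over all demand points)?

594

Open {H1, H3}; cheapest assignment that respects the capacities:
  H1 (cap 38, load 31): Z1, Z2, Z4 — cost 10×3 + 12×13 + 9×8 = 258
  H3 (cap 23, load 16): Z3, Z5 — cost 11×8 + 5×3 = 103
  Shipping 361, fixed 233 → total 594.
  Any other capacity-feasible assignment to {H1, H3} ships for at least 361.
Compare {H1, H2}: its best feasible assignment gives total 674.
Compare {H2, H3}: its best feasible assignment gives total 695.
Every other set of open sites that can feasibly serve all demand totals ≥ 674 even under its best assignment. Minimum: 594.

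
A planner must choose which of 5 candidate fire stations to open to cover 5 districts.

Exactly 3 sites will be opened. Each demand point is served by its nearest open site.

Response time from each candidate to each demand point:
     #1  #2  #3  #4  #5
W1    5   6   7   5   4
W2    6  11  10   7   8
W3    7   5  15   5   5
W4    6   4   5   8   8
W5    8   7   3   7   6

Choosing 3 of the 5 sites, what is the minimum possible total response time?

21

Open {W1, W4, W5}.
  #1→W1 5, #2→W4 4, #3→W5 3, #4→W1 5, #5→W1 4  ⇒ total 21.
Compare {W1, W3, W5}: total 22.
Compare {W1, W2, W4}: total 23.
No size-3 selection does better; minimum is 21.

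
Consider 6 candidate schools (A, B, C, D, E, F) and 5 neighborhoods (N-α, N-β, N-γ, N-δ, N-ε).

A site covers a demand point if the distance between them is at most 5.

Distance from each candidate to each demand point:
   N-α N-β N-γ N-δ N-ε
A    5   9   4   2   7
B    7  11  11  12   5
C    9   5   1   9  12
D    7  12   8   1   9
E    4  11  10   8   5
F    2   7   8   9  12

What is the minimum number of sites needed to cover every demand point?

Coverage sets (demand points within 5 of each site):
  A: {N-α, N-γ, N-δ}
  B: {N-ε}
  C: {N-β, N-γ}
  D: {N-δ}
  E: {N-α, N-ε}
  F: {N-α}
No 2 sites suffice: every size-2 union leaves at least one demand point uncovered.
But {A, B, C} covers everything, so the minimum is 3.

3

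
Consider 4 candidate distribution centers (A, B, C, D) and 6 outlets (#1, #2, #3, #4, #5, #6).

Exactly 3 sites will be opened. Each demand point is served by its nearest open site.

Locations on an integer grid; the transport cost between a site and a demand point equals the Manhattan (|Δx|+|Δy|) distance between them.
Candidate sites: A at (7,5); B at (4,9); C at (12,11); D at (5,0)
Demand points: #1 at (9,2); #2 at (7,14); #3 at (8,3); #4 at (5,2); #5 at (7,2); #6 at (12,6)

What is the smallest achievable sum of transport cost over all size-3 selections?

26

Open {A, C, D}.
  #1→A 5, #2→C 8, #3→A 3, #4→D 2, #5→A 3, #6→C 5  ⇒ total 26.
Compare {A, B, D}: total 27.
Compare {A, B, C}: total 29.
No size-3 selection does better; minimum is 26.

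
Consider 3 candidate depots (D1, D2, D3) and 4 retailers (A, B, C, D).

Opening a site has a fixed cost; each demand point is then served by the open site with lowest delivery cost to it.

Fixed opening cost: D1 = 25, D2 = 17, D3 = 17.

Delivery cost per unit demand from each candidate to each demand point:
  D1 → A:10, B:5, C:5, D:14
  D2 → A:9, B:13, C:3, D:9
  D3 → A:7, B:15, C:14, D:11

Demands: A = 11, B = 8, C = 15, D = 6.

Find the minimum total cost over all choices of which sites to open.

Open {D1, D2, D3}: assign each demand point to its cheapest open site.
  A→D3 11×7=77, B→D1 8×5=40, C→D2 15×3=45, D→D2 6×9=54
  delivery cost 216, fixed 59 → total 275.
Compare {D1, D2}: delivery cost 238 + fixed 42 = 280.
Compare {D1, D3}: delivery cost 258 + fixed 42 = 300.
Compare {D2, D3}: delivery cost 280 + fixed 34 = 314.
All other subsets cost ≥ 280. Minimum total cost: 275.

275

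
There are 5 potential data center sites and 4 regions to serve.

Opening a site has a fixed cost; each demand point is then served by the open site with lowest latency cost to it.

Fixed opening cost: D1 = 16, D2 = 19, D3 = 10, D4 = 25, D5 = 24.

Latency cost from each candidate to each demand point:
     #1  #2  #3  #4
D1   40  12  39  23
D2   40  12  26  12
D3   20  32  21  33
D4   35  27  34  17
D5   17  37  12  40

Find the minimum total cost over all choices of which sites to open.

Open {D2, D3}: assign each demand point to its cheapest open site.
  #1→D3 20, #2→D2 12, #3→D3 21, #4→D2 12
  latency cost 65, fixed 29 → total 94.
Compare {D2, D5}: latency cost 53 + fixed 43 = 96.
Compare {D1, D3}: latency cost 76 + fixed 26 = 102.
Compare {D1, D5}: latency cost 64 + fixed 40 = 104.
All other subsets cost ≥ 96. Minimum total cost: 94.

94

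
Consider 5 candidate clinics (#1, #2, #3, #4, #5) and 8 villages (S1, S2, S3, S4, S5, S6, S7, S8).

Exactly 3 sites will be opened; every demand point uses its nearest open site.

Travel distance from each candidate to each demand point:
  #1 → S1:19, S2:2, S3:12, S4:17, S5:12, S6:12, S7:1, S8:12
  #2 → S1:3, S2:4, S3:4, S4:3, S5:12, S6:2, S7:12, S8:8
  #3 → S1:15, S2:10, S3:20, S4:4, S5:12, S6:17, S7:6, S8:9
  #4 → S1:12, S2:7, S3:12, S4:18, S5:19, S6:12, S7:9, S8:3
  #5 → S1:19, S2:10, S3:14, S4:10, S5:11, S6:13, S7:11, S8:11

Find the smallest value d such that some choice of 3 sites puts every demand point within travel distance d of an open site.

11

Open {#1, #2, #5}.
  Farthest demand point is S5 at travel distance 11 (to #5); all others are ≤ 11.
With {#2, #3, #5} the worst case is 11.
With {#2, #4, #5} the worst case is 11.
No size-3 selection achieves below 11.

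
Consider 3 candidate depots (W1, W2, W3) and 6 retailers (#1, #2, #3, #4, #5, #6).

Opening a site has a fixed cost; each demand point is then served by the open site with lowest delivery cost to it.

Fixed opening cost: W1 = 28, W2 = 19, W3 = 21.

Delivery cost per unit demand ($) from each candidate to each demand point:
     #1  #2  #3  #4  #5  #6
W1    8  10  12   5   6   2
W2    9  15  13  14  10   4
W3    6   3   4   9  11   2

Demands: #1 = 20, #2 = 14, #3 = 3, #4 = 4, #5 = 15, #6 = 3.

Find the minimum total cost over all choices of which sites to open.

Open {W1, W3}: assign each demand point to its cheapest open site.
  #1→W3 20×6=120, #2→W3 14×3=42, #3→W3 3×4=12, #4→W1 4×5=20, #5→W1 15×6=90, #6→W1 3×2=6
  delivery cost 290, fixed 49 → total 339.
Compare {W1, W2, W3}: delivery cost 290 + fixed 68 = 358.
Compare {W3}: delivery cost 381 + fixed 21 = 402.
Compare {W2, W3}: delivery cost 366 + fixed 40 = 406.
All other subsets cost ≥ 358. Minimum total cost: 339.

339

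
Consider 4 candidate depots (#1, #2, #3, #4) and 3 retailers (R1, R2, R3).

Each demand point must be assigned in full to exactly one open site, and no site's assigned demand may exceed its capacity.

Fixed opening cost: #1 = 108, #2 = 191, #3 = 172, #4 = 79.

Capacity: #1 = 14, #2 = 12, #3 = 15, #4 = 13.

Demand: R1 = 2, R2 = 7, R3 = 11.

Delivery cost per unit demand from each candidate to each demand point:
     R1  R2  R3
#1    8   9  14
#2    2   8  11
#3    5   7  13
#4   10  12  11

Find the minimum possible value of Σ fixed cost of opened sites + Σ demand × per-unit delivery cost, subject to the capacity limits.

Open {#1, #4}; cheapest assignment that respects the capacities:
  #1 (cap 14, load 9): R1, R2 — cost 2×8 + 7×9 = 79
  #4 (cap 13, load 11): R3 — cost 11×11 = 121
  Shipping 200, fixed 187 → total 387.
  Any other capacity-feasible assignment to {#1, #4} ships for at least 200.
Compare {#3, #4}: its best feasible assignment gives total 431.
Compare {#2, #4}: its best feasible assignment gives total 451.
Every other set of open sites that can feasibly serve all demand totals ≥ 431 even under its best assignment. Minimum: 387.

387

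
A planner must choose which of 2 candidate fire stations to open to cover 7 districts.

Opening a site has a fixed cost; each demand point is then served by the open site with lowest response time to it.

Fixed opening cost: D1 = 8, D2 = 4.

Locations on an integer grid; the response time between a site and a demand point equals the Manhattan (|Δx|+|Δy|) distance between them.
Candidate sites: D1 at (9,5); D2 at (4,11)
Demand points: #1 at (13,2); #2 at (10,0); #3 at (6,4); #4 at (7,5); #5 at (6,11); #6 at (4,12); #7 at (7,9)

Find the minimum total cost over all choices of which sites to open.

39

Open {D1, D2}: assign each demand point to its cheapest open site.
  #1→D1 7, #2→D1 6, #3→D1 4, #4→D1 2, #5→D2 2, #6→D2 1, #7→D2 5
  response time 27, fixed 12 → total 39.
Compare {D1}: response time 46 + fixed 8 = 54.
Compare {D2}: response time 61 + fixed 4 = 65.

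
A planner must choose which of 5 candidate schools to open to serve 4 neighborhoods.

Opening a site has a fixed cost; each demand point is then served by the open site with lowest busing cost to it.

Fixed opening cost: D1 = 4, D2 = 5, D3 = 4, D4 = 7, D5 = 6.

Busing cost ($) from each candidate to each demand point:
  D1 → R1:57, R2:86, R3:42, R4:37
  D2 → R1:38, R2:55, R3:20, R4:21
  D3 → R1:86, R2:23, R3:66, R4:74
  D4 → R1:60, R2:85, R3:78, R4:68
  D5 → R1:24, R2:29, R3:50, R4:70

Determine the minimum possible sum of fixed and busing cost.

Open {D2, D3, D5}: assign each demand point to its cheapest open site.
  R1→D5 24, R2→D3 23, R3→D2 20, R4→D2 21
  busing cost 88, fixed 15 → total 103.
Compare {D2, D5}: busing cost 94 + fixed 11 = 105.
Compare {D1, D2, D3, D5}: busing cost 88 + fixed 19 = 107.
Compare {D1, D2, D5}: busing cost 94 + fixed 15 = 109.
All other subsets cost ≥ 105. Minimum total cost: 103.

103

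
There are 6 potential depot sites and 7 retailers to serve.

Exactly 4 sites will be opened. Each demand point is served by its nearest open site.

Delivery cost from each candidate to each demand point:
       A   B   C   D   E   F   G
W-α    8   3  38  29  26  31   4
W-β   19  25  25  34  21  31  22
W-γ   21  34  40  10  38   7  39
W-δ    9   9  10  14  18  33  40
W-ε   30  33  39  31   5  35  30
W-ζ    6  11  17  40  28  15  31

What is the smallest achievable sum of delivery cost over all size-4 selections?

Open {W-α, W-γ, W-δ, W-ε}.
  A→W-α 8, B→W-α 3, C→W-δ 10, D→W-γ 10, E→W-ε 5, F→W-γ 7, G→W-α 4  ⇒ total 47.
Compare {W-α, W-γ, W-ε, W-ζ}: total 52.
Compare {W-α, W-δ, W-ε, W-ζ}: total 57.
No size-4 selection does better; minimum is 47.

47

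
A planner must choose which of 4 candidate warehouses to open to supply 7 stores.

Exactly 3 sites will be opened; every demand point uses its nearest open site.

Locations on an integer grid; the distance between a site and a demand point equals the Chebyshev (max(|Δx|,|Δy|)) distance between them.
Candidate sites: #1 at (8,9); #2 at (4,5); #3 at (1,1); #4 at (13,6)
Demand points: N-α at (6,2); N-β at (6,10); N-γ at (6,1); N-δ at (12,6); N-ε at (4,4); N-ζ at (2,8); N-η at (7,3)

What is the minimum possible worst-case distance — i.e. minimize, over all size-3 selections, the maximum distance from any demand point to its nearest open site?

4

Open {#1, #2, #3}.
  Farthest demand point is N-γ at distance 4 (to #2); all others are ≤ 4.
With {#1, #2, #4} the worst case is 4.
With {#2, #3, #4} the worst case is 5.
No size-3 selection achieves below 4.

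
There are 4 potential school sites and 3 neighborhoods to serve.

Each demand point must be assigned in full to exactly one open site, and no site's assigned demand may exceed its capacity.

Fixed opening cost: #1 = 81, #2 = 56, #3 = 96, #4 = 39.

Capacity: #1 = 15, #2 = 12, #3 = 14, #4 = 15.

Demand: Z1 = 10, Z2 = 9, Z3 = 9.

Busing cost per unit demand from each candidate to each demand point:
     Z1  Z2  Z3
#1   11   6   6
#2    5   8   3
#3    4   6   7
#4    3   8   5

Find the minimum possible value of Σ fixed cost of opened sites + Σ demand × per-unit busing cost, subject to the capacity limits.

287

Open {#1, #2, #4}; cheapest assignment that respects the capacities:
  #1 (cap 15, load 9): Z2 — cost 9×6 = 54
  #2 (cap 12, load 9): Z3 — cost 9×3 = 27
  #4 (cap 15, load 10): Z1 — cost 10×3 = 30
  Shipping 111, fixed 176 → total 287.
  Any other capacity-feasible assignment to {#1, #2, #4} ships for at least 111.
Compare {#2, #3, #4}: its best feasible assignment gives total 302.
Compare {#1, #2, #3}: its best feasible assignment gives total 354.
Every other set of open sites that can feasibly serve all demand totals ≥ 302 even under its best assignment. Minimum: 287.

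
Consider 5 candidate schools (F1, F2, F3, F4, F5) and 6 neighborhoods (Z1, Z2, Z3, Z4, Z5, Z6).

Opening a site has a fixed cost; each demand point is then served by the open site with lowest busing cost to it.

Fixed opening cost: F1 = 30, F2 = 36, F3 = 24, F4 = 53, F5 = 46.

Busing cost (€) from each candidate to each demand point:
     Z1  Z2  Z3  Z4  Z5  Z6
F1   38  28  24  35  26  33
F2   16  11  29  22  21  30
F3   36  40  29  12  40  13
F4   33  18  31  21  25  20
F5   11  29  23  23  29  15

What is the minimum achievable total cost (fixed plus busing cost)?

Open {F2, F3}: assign each demand point to its cheapest open site.
  Z1→F2 16, Z2→F2 11, Z3→F2 29, Z4→F3 12, Z5→F2 21, Z6→F3 13
  busing cost 102, fixed 60 → total 162.
Compare {F2}: busing cost 129 + fixed 36 = 165.
Compare {F5}: busing cost 130 + fixed 46 = 176.
Compare {F2, F5}: busing cost 103 + fixed 82 = 185.
All other subsets cost ≥ 165. Minimum total cost: 162.

162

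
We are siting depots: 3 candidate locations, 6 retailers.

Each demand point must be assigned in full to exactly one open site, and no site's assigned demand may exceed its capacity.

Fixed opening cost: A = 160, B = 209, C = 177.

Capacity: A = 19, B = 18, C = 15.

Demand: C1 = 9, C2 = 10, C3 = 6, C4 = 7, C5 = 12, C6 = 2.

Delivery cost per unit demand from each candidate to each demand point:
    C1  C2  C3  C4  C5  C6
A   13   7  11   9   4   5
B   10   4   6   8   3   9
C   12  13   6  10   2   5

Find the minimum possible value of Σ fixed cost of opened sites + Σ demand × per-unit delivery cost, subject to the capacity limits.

Open {A, B, C}; cheapest assignment that respects the capacities:
  A (cap 19, load 18): C1, C4, C6 — cost 9×13 + 7×9 + 2×5 = 190
  B (cap 18, load 16): C2, C3 — cost 10×4 + 6×6 = 76
  C (cap 15, load 12): C5 — cost 12×2 = 24
  Shipping 290, fixed 546 → total 836.
  Any other capacity-feasible assignment to {A, B, C} ships for at least 290.
Total demand is 46 and no other set of sites has combined capacity ≥ 46, so {A, B, C} is the only feasible choice of open sites. Minimum: 836.

836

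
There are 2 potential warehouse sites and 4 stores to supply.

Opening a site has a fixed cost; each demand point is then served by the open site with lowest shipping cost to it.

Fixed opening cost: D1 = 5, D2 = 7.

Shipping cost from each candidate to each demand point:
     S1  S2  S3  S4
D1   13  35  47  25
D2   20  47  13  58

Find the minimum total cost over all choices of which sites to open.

Open {D1, D2}: assign each demand point to its cheapest open site.
  S1→D1 13, S2→D1 35, S3→D2 13, S4→D1 25
  shipping cost 86, fixed 12 → total 98.
Compare {D1}: shipping cost 120 + fixed 5 = 125.
Compare {D2}: shipping cost 138 + fixed 7 = 145.

98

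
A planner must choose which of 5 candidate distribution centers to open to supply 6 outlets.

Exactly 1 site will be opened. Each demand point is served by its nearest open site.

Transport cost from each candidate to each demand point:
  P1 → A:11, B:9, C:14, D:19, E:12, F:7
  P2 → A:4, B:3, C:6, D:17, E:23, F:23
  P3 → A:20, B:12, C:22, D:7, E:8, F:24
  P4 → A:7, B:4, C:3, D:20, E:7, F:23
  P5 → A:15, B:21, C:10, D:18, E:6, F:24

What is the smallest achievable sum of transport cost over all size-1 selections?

Open {P4}.
  A→P4 7, B→P4 4, C→P4 3, D→P4 20, E→P4 7, F→P4 23  ⇒ total 64.
Compare {P1}: total 72.
Compare {P2}: total 76.
No size-1 selection does better; minimum is 64.

64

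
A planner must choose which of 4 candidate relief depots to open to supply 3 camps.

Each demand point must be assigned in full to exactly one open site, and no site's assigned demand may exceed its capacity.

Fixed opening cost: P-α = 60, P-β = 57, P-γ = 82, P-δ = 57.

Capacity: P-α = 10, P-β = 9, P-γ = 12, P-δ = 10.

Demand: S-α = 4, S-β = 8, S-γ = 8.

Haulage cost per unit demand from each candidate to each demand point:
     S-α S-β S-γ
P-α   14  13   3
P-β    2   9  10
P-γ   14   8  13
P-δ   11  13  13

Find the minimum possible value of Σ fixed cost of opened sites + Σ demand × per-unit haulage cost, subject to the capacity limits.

286

Open {P-α, P-γ}; cheapest assignment that respects the capacities:
  P-α (cap 10, load 8): S-γ — cost 8×3 = 24
  P-γ (cap 12, load 12): S-α, S-β — cost 4×14 + 8×8 = 120
  Shipping 144, fixed 142 → total 286.
  Any other capacity-feasible assignment to {P-α, P-γ} ships for at least 144.
Compare {P-α, P-β, P-γ}: its best feasible assignment gives total 295.
Compare {P-α, P-β, P-δ}: its best feasible assignment gives total 310.
Every other set of open sites that can feasibly serve all demand totals ≥ 295 even under its best assignment. Minimum: 286.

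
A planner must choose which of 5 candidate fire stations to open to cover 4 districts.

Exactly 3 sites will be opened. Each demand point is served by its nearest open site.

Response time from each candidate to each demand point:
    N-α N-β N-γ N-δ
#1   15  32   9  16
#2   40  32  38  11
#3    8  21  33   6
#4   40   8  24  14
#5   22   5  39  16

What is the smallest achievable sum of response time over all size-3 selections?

28

Open {#1, #3, #5}.
  N-α→#3 8, N-β→#5 5, N-γ→#1 9, N-δ→#3 6  ⇒ total 28.
Compare {#1, #3, #4}: total 31.
Compare {#1, #2, #5}: total 40.
No size-3 selection does better; minimum is 28.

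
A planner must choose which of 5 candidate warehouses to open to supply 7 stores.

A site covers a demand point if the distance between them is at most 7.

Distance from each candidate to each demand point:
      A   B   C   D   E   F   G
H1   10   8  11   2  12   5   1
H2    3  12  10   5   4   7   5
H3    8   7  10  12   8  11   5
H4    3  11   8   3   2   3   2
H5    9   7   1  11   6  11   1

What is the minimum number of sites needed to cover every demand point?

Coverage sets (demand points within 7 of each site):
  H1: {D, F, G}
  H2: {A, D, E, F, G}
  H3: {B, G}
  H4: {A, D, E, F, G}
  H5: {B, C, E, G}
No single site covers all 7 demand points.
But {H2, H5} covers everything, so the minimum is 2.

2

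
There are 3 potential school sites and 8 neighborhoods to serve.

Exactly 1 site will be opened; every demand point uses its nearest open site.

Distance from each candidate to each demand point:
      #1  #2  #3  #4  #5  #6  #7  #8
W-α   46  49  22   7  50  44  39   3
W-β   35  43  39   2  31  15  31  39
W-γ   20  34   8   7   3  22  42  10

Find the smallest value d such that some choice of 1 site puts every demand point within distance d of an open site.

42

Open {W-γ}.
  Farthest demand point is #7 at distance 42 (to W-γ); all others are ≤ 42.
With {W-β} the worst case is 43.
With {W-α} the worst case is 50.
No size-1 selection achieves below 42.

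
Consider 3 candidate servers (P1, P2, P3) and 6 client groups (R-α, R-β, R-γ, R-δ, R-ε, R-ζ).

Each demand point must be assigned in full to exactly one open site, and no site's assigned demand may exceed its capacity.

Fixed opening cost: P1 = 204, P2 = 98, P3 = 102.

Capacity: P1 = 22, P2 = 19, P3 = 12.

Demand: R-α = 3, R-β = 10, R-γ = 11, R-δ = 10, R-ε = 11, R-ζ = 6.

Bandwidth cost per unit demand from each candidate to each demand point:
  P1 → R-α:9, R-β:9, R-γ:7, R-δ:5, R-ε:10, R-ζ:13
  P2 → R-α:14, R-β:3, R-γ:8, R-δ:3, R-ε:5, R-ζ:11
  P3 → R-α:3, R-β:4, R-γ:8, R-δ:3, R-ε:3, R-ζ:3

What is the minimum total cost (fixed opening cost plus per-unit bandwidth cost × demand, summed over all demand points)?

Open {P1, P2, P3}; cheapest assignment that respects the capacities:
  P1 (cap 22, load 21): R-γ, R-δ — cost 11×7 + 10×5 = 127
  P2 (cap 19, load 19): R-α, R-β, R-ζ — cost 3×14 + 10×3 + 6×11 = 138
  P3 (cap 12, load 11): R-ε — cost 11×3 = 33
  Shipping 298, fixed 404 → total 702.
  Any other capacity-feasible assignment to {P1, P2, P3} ships for at least 298.
Total demand is 51 and no other set of sites has combined capacity ≥ 51, so {P1, P2, P3} is the only feasible choice of open sites. Minimum: 702.

702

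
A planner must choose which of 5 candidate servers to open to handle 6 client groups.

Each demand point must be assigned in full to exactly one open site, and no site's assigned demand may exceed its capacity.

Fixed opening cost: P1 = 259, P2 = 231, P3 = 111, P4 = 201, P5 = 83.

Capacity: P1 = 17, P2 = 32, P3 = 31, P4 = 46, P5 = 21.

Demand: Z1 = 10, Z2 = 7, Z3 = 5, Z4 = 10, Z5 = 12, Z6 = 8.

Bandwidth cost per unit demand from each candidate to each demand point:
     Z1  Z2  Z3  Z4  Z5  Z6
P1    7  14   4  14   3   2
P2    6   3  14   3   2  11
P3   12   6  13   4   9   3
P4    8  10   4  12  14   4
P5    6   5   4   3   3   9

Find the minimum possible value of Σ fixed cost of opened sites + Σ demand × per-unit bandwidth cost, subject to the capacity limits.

Open {P2, P5}; cheapest assignment that respects the capacities:
  P2 (cap 32, load 32): Z1, Z4, Z5 — cost 10×6 + 10×3 + 12×2 = 114
  P5 (cap 21, load 20): Z2, Z3, Z6 — cost 7×5 + 5×4 + 8×9 = 127
  Shipping 241, fixed 314 → total 555.
  Any other capacity-feasible assignment to {P2, P5} ships for at least 241.
Compare {P2, P3}: its best feasible assignment gives total 576.
Compare {P2, P3, P5}: its best feasible assignment gives total 604.
Every other set of open sites that can feasibly serve all demand totals ≥ 576 even under its best assignment. Minimum: 555.

555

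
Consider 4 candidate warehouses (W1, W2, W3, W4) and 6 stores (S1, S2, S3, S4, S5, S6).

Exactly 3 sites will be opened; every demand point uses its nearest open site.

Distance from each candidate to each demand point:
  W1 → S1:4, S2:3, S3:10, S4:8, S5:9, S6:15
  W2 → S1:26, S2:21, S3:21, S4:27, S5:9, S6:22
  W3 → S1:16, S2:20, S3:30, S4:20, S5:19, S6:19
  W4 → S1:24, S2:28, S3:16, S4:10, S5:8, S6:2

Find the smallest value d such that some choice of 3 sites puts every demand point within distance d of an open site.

10

Open {W1, W2, W4}.
  Farthest demand point is S3 at distance 10 (to W1); all others are ≤ 10.
With {W1, W3, W4} the worst case is 10.
With {W1, W2, W3} the worst case is 15.
No size-3 selection achieves below 10.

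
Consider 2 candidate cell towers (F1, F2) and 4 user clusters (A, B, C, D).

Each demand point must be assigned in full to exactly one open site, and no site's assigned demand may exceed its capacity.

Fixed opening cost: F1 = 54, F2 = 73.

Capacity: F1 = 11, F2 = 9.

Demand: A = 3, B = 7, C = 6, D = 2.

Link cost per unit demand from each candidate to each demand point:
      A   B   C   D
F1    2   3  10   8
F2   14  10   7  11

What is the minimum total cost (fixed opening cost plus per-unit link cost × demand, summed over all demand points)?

218

Open {F1, F2}; cheapest assignment that respects the capacities:
  F1 (cap 11, load 10): A, B — cost 3×2 + 7×3 = 27
  F2 (cap 9, load 8): C, D — cost 6×7 + 2×11 = 64
  Shipping 91, fixed 127 → total 218.
  Any other capacity-feasible assignment to {F1, F2} ships for at least 91.
Total demand is 18 and no other set of sites has combined capacity ≥ 18, so {F1, F2} is the only feasible choice of open sites. Minimum: 218.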